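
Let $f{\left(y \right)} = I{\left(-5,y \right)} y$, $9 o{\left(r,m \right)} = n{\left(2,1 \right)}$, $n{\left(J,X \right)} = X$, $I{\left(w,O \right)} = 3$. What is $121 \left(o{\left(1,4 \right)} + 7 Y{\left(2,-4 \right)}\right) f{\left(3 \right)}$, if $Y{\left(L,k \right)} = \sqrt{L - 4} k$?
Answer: $121 - 30492 i \sqrt{2} \approx 121.0 - 43122.0 i$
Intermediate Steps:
$Y{\left(L,k \right)} = k \sqrt{-4 + L}$ ($Y{\left(L,k \right)} = \sqrt{-4 + L} k = k \sqrt{-4 + L}$)
$o{\left(r,m \right)} = \frac{1}{9}$ ($o{\left(r,m \right)} = \frac{1}{9} \cdot 1 = \frac{1}{9}$)
$f{\left(y \right)} = 3 y$
$121 \left(o{\left(1,4 \right)} + 7 Y{\left(2,-4 \right)}\right) f{\left(3 \right)} = 121 \left(\frac{1}{9} + 7 \left(- 4 \sqrt{-4 + 2}\right)\right) 3 \cdot 3 = 121 \left(\frac{1}{9} + 7 \left(- 4 \sqrt{-2}\right)\right) 9 = 121 \left(\frac{1}{9} + 7 \left(- 4 i \sqrt{2}\right)\right) 9 = 121 \left(\frac{1}{9} - 28 i \sqrt{2}\right) 9 = \left(\frac{121}{9} - 3388 i \sqrt{2}\right) 9 = 121 - 30492 i \sqrt{2}$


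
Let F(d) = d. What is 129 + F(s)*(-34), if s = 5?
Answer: -41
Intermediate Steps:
129 + F(s)*(-34) = 129 + 5*(-34) = 129 - 170 = -41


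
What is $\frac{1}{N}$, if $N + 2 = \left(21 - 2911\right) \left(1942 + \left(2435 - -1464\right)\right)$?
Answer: $- \frac{1}{16880492} \approx -5.924 \cdot 10^{-8}$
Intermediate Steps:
$N = -16880492$ ($N = -2 + \left(21 - 2911\right) \left(1942 + \left(2435 - -1464\right)\right) = -2 - 2890 \left(1942 + \left(2435 + 1464\right)\right) = -2 - 2890 \left(1942 + 3899\right) = -2 - 16880490 = -16880492$)
$\frac{1}{N} = \frac{1}{-16880492} = - \frac{1}{16880492}$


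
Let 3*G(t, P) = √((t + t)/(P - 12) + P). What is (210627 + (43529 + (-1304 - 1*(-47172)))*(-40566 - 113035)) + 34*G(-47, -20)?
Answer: -13731257970 + 17*I*√273/6 ≈ -1.3731e+10 + 46.814*I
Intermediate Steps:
G(t, P) = √(P + 2*t/(-12 + P))/3 (G(t, P) = √((t + t)/(P - 12) + P)/3 = √((2*t)/(-12 + P) + P)/3 = √(2*t/(-12 + P) + P)/3 = √(P + 2*t/(-12 + P))/3)
(210627 + (43529 + (-1304 - 1*(-47172)))*(-40566 - 113035)) + 34*G(-47, -20) = (210627 + (43529 + (-1304 - 1*(-47172)))*(-40566 - 113035)) + 34*(√((2*(-47) - 20*(-12 - 20))/(-12 - 20))/3) = (210627 + (43529 + (-1304 + 47172))*(-153601)) + 34*(√((-94 - 20*(-32))/(-32))/3) = (210627 + (43529 + 45868)*(-153601)) + 34*(√(-(-94 + 640)/32)/3) = (210627 + 89397*(-153601)) + 34*(√(-1/32*546)/3) = (210627 - 13731468597) + 34*(√(-273/16)/3) = -13731257970 + 34*((I*√273/4)/3) = -13731257970 + 34*(I*√273/12) = -13731257970 + 17*I*√273/6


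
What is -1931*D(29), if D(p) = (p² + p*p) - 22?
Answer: -3205460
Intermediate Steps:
D(p) = -22 + 2*p² (D(p) = (p² + p²) - 22 = 2*p² - 22 = -22 + 2*p²)
-1931*D(29) = -1931*(-22 + 2*29²) = -1931*(-22 + 2*841) = -1931*(-22 + 1682) = -1931*1660 = -3205460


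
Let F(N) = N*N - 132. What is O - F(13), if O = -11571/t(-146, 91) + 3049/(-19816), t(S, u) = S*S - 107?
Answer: -15844226305/420277544 ≈ -37.699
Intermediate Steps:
t(S, u) = -107 + S² (t(S, u) = S² - 107 = -107 + S²)
F(N) = -132 + N² (F(N) = N² - 132 = -132 + N²)
O = -293957177/420277544 (O = -11571/(-107 + (-146)²) + 3049/(-19816) = -11571/(-107 + 21316) + 3049*(-1/19816) = -11571/21209 - 3049/19816 = -293957177/420277544 ≈ -0.69944)
O - F(13) = -293957177/420277544 - (-132 + 13²) = -293957177/420277544 - (-132 + 169) = -293957177/420277544 - 1*37 = -293957177/420277544 - 37 = -15844226305/420277544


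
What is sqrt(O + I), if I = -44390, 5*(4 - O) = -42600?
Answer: I*sqrt(35866) ≈ 189.38*I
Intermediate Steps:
O = 8524 (O = 4 - 1/5*(-42600) = 4 + 8520 = 8524)
sqrt(O + I) = sqrt(8524 - 44390) = sqrt(-35866) = I*sqrt(35866)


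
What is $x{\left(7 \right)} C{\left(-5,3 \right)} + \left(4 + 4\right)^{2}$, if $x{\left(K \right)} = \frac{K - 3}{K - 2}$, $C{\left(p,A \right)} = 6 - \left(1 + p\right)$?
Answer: $72$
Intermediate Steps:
$C{\left(p,A \right)} = 5 - p$ ($C{\left(p,A \right)} = 6 - \left(1 + p\right) = 5 - p$)
$x{\left(K \right)} = \frac{-3 + K}{-2 + K}$
$x{\left(7 \right)} C{\left(-5,3 \right)} + \left(4 + 4\right)^{2} = \frac{-3 + 7}{-2 + 7} \left(5 - -5\right) + \left(4 + 4\right)^{2} = \frac{1}{5} \cdot 4 \left(5 + 5\right) + 8^{2} = \frac{1}{5} \cdot 4 \cdot 10 + 64 = \frac{4}{5} \cdot 10 + 64 = 8 + 64 = 72$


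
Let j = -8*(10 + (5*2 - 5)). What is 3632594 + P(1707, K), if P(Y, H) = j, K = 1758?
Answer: 3632474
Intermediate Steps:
j = -120 (j = -8*(10 + (10 - 5)) = -8*(10 + 5) = -8*15 = -120)
P(Y, H) = -120
3632594 + P(1707, K) = 3632594 - 120 = 3632474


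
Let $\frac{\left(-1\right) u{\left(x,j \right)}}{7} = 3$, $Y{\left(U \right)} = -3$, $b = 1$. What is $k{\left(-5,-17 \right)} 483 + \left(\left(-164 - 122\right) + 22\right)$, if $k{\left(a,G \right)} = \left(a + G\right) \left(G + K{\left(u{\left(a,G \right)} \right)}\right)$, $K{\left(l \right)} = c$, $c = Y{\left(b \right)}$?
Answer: $212256$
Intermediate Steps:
$u{\left(x,j \right)} = -21$ ($u{\left(x,j \right)} = \left(-7\right) 3 = -21$)
$c = -3$
$K{\left(l \right)} = -3$
$k{\left(a,G \right)} = \left(-3 + G\right) \left(G + a\right)$ ($k{\left(a,G \right)} = \left(a + G\right) \left(G - 3\right) = \left(G + a\right) \left(-3 + G\right) = \left(-3 + G\right) \left(G + a\right)$)
$k{\left(-5,-17 \right)} 483 + \left(\left(-164 - 122\right) + 22\right) = \left(\left(-17\right)^{2} - -51 - -15 - -85\right) 483 + \left(\left(-164 - 122\right) + 22\right) = \left(289 + 51 + 15 + 85\right) 483 + \left(-286 + 22\right) = 440 \cdot 483 - 264 = 212520 - 264 = 212256$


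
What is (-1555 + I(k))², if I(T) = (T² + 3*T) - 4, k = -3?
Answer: 2430481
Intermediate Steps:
I(T) = -4 + T² + 3*T
(-1555 + I(k))² = (-1555 + (-4 + (-3)² + 3*(-3)))² = (-1555 + (-4 + 9 - 9))² = (-1555 - 4)² = (-1559)² = 2430481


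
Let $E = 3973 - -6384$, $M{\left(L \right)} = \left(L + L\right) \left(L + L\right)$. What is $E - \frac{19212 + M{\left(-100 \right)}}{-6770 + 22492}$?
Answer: $\frac{81386771}{7861} \approx 10353.0$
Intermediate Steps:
$M{\left(L \right)} = 4 L^{2}$ ($M{\left(L \right)} = 2 L 2 L = 4 L^{2}$)
$E = 10357$ ($E = 3973 + 6384 = 10357$)
$E - \frac{19212 + M{\left(-100 \right)}}{-6770 + 22492} = 10357 - \frac{19212 + 4 \left(-100\right)^{2}}{-6770 + 22492} = 10357 - \frac{19212 + 4 \cdot 10000}{15722} = 10357 - \left(19212 + 40000\right) \frac{1}{15722} = 10357 - 59212 \cdot \frac{1}{15722} = 10357 - \frac{29606}{7861} = \frac{81386771}{7861}$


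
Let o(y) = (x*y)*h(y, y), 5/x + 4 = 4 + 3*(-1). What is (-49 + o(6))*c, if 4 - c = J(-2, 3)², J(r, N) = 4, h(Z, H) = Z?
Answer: 1308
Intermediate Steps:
x = -5/3 (x = 5/(-4 + (4 + 3*(-1))) = 5/(-4 + (4 - 3)) = 5/(-4 + 1) = 5/(-3) = 5*(-⅓) = -5/3 ≈ -1.6667)
o(y) = -5*y²/3 (o(y) = (-5*y/3)*y = -5*y²/3)
c = -12 (c = 4 - 1*4² = 4 - 1*16 = 4 - 16 = -12)
(-49 + o(6))*c = (-49 - 5/3*6²)*(-12) = (-49 - 5/3*36)*(-12) = (-49 - 60)*(-12) = -109*(-12) = 1308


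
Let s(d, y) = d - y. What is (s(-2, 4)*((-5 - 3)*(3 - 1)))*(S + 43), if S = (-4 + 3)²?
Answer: 4224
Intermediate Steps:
S = 1 (S = (-1)² = 1)
(s(-2, 4)*((-5 - 3)*(3 - 1)))*(S + 43) = ((-2 - 1*4)*((-5 - 3)*(3 - 1)))*(1 + 43) = ((-2 - 4)*(-8*2))*44 = -6*(-16)*44 = 96*44 = 4224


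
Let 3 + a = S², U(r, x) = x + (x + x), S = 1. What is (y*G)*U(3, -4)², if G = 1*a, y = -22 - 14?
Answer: 10368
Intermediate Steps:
U(r, x) = 3*x (U(r, x) = x + 2*x = 3*x)
y = -36
a = -2 (a = -3 + 1² = -3 + 1 = -2)
G = -2 (G = 1*(-2) = -2)
(y*G)*U(3, -4)² = (-36*(-2))*(3*(-4))² = 72*(-12)² = 72*144 = 10368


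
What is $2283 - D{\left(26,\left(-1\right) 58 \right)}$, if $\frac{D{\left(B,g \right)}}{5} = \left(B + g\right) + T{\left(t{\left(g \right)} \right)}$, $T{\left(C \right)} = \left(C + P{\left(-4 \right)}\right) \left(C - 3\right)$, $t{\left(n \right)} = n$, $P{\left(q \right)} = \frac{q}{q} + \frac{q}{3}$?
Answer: $- \frac{46046}{3} \approx -15349.0$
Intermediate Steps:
$P{\left(q \right)} = 1 + \frac{q}{3}$ ($P{\left(q \right)} = 1 + q \frac{1}{3} = 1 + \frac{q}{3}$)
$T{\left(C \right)} = \left(-3 + C\right) \left(- \frac{1}{3} + C\right)$ ($T{\left(C \right)} = \left(C + \left(1 + \frac{1}{3} \left(-4\right)\right)\right) \left(C - 3\right) = \left(C + \left(1 - \frac{4}{3}\right)\right) \left(-3 + C\right) = \left(C - \frac{1}{3}\right) \left(-3 + C\right) = \left(- \frac{1}{3} + C\right) \left(-3 + C\right) = \left(-3 + C\right) \left(- \frac{1}{3} + C\right)$)
$D{\left(B,g \right)} = 5 + 5 B + 5 g^{2} - \frac{35 g}{3}$ ($D{\left(B,g \right)} = 5 \left(\left(B + g\right) + \left(1 + g^{2} - \frac{10 g}{3}\right)\right) = 5 \left(1 + B + g^{2} - \frac{7 g}{3}\right) = 5 + 5 B + 5 g^{2} - \frac{35 g}{3}$)
$2283 - D{\left(26,\left(-1\right) 58 \right)} = 2283 - \left(5 + 5 \cdot 26 + 5 \left(\left(-1\right) 58\right)^{2} - \frac{35 \left(\left(-1\right) 58\right)}{3}\right) = 2283 - \left(5 + 130 + 5 \left(-58\right)^{2} - - \frac{2030}{3}\right) = 2283 - \left(5 + 130 + 5 \cdot 3364 + \frac{2030}{3}\right) = 2283 - \left(5 + 130 + 16820 + \frac{2030}{3}\right) = 2283 - \frac{52895}{3} = - \frac{46046}{3}$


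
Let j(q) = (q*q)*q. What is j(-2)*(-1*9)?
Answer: 72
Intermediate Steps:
j(q) = q³ (j(q) = q²*q = q³)
j(-2)*(-1*9) = (-2)³*(-1*9) = -8*(-9) = 72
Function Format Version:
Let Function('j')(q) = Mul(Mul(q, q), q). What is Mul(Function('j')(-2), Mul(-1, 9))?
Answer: 72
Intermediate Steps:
Function('j')(q) = Pow(q, 3) (Function('j')(q) = Mul(Pow(q, 2), q) = Pow(q, 3))
Mul(Function('j')(-2), Mul(-1, 9)) = Mul(Pow(-2, 3), Mul(-1, 9)) = Mul(-8, -9) = 72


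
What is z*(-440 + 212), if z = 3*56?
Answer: -38304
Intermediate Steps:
z = 168
z*(-440 + 212) = 168*(-440 + 212) = 168*(-228) = -38304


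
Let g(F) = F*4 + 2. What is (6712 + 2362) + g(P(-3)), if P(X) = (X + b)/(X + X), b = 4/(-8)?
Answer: 27235/3 ≈ 9078.3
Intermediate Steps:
b = -½ (b = 4*(-⅛) = -½ ≈ -0.50000)
P(X) = (-½ + X)/(2*X) (P(X) = (X - ½)/(X + X) = (-½ + X)/((2*X)) = (-½ + X)*(1/(2*X)) = (-½ + X)/(2*X))
g(F) = 2 + 4*F (g(F) = 4*F + 2 = 2 + 4*F)
(6712 + 2362) + g(P(-3)) = (6712 + 2362) + (2 + 4*((¼)*(-1 + 2*(-3))/(-3))) = 9074 + (2 + 4*((¼)*(-⅓)*(-1 - 6))) = 9074 + (2 + 4*((¼)*(-⅓)*(-7))) = 9074 + (2 + 4*(7/12)) = 9074 + (2 + 7/3) = 9074 + 13/3 = 27235/3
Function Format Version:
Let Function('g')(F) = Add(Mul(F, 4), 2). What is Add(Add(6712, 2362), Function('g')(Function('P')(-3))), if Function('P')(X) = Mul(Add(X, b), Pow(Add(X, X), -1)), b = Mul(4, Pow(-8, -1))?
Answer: Rational(27235, 3) ≈ 9078.3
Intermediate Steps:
b = Rational(-1, 2) (b = Mul(4, Rational(-1, 8)) = Rational(-1, 2) ≈ -0.50000)
Function('P')(X) = Mul(Rational(1, 2), Pow(X, -1), Add(Rational(-1, 2), X)) (Function('P')(X) = Mul(Add(X, Rational(-1, 2)), Pow(Add(X, X), -1)) = Mul(Add(Rational(-1, 2), X), Pow(Mul(2, X), -1)) = Mul(Add(Rational(-1, 2), X), Mul(Rational(1, 2), Pow(X, -1))) = Mul(Rational(1, 2), Pow(X, -1), Add(Rational(-1, 2), X)))
Function('g')(F) = Add(2, Mul(4, F)) (Function('g')(F) = Add(Mul(4, F), 2) = Add(2, Mul(4, F)))
Add(Add(6712, 2362), Function('g')(Function('P')(-3))) = Add(Add(6712, 2362), Add(2, Mul(4, Mul(Rational(1, 4), Pow(-3, -1), Add(-1, Mul(2, -3)))))) = Add(9074, Add(2, Mul(4, Mul(Rational(1, 4), Rational(-1, 3), Add(-1, -6))))) = Add(9074, Add(2, Mul(4, Mul(Rational(1, 4), Rational(-1, 3), -7)))) = Add(9074, Add(2, Mul(4, Rational(7, 12)))) = Add(9074, Add(2, Rational(7, 3))) = Add(9074, Rational(13, 3)) = Rational(27235, 3)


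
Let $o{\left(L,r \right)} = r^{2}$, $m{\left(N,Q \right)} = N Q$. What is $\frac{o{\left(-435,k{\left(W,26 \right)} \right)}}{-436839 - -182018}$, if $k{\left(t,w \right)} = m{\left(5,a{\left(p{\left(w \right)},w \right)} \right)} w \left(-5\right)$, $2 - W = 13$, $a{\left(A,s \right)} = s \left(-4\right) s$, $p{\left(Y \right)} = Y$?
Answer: $- \frac{3089157760000}{254821} \approx -1.2123 \cdot 10^{7}$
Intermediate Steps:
$a{\left(A,s \right)} = - 4 s^{2}$ ($a{\left(A,s \right)} = - 4 s s = - 4 s^{2}$)
$W = -11$ ($W = 2 - 13 = -11$)
$k{\left(t,w \right)} = 100 w^{3}$ ($k{\left(t,w \right)} = 5 \left(- 4 w^{2}\right) w \left(-5\right) = - 20 w^{2} \left(- 5 w\right) = 100 w^{3}$)
$\frac{o{\left(-435,k{\left(W,26 \right)} \right)}}{-436839 - -182018} = \frac{\left(100 \cdot 26^{3}\right)^{2}}{-436839 - -182018} = \frac{\left(100 \cdot 17576\right)^{2}}{-436839 + 182018} = \frac{1757600^{2}}{-254821} = 3089157760000 \left(- \frac{1}{254821}\right) = - \frac{3089157760000}{254821}$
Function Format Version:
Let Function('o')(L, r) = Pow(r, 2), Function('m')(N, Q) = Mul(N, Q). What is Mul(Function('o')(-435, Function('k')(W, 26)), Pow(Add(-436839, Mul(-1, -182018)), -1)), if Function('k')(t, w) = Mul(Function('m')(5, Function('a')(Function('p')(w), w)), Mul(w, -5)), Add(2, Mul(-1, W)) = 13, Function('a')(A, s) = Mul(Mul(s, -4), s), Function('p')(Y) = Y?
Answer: Rational(-3089157760000, 254821) ≈ -1.2123e+7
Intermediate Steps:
Function('a')(A, s) = Mul(-4, Pow(s, 2)) (Function('a')(A, s) = Mul(Mul(-4, s), s) = Mul(-4, Pow(s, 2)))
W = -11 (W = Add(2, Mul(-1, 13)) = Add(2, -13) = -11)
Function('k')(t, w) = Mul(100, Pow(w, 3)) (Function('k')(t, w) = Mul(Mul(5, Mul(-4, Pow(w, 2))), Mul(w, -5)) = Mul(Mul(-20, Pow(w, 2)), Mul(-5, w)) = Mul(100, Pow(w, 3)))
Mul(Function('o')(-435, Function('k')(W, 26)), Pow(Add(-436839, Mul(-1, -182018)), -1)) = Mul(Pow(Mul(100, Pow(26, 3)), 2), Pow(Add(-436839, Mul(-1, -182018)), -1)) = Mul(Pow(Mul(100, 17576), 2), Pow(Add(-436839, 182018), -1)) = Mul(Pow(1757600, 2), Pow(-254821, -1)) = Mul(3089157760000, Rational(-1, 254821)) = Rational(-3089157760000, 254821)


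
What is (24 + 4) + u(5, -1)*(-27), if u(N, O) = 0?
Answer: 28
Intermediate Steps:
(24 + 4) + u(5, -1)*(-27) = (24 + 4) + 0*(-27) = 28 + 0 = 28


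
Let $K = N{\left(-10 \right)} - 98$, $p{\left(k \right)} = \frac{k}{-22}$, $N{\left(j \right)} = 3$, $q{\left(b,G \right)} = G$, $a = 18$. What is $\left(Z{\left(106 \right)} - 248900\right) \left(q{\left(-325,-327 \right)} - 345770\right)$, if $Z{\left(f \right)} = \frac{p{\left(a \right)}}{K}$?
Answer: $\frac{90019999633627}{1045} \approx 8.6144 \cdot 10^{10}$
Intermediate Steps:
$p{\left(k \right)} = - \frac{k}{22}$ ($p{\left(k \right)} = k \left(- \frac{1}{22}\right) = - \frac{k}{22}$)
$K = -95$ ($K = 3 - 98 = -95$)
$Z{\left(f \right)} = \frac{9}{1045}$ ($Z{\left(f \right)} = \frac{\left(- \frac{1}{22}\right) 18}{-95} = \left(- \frac{9}{11}\right) \left(- \frac{1}{95}\right) = \frac{9}{1045}$)
$\left(Z{\left(106 \right)} - 248900\right) \left(q{\left(-325,-327 \right)} - 345770\right) = \left(\frac{9}{1045} - 248900\right) \left(-327 - 345770\right) = \left(- \frac{260100491}{1045}\right) \left(-346097\right) = \frac{90019999633627}{1045}$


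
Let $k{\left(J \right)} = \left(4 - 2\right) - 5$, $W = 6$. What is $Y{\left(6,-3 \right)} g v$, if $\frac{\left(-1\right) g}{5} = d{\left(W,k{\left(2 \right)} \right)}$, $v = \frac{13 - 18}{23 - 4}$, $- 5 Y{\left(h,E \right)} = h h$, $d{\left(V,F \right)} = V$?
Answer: $- \frac{1080}{19} \approx -56.842$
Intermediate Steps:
$k{\left(J \right)} = -3$ ($k{\left(J \right)} = 2 - 5 = -3$)
$Y{\left(h,E \right)} = - \frac{h^{2}}{5}$ ($Y{\left(h,E \right)} = - \frac{h h}{5} = - \frac{h^{2}}{5}$)
$v = - \frac{5}{19} \approx -0.26316$
$g = -30$ ($g = \left(-5\right) 6 = -30$)
$Y{\left(6,-3 \right)} g v = - \frac{6^{2}}{5} \left(-30\right) \left(- \frac{5}{19}\right) = \left(- \frac{1}{5}\right) 36 \left(-30\right) \left(- \frac{5}{19}\right) = \left(- \frac{36}{5}\right) \left(-30\right) \left(- \frac{5}{19}\right) = 216 \left(- \frac{5}{19}\right) = - \frac{1080}{19}$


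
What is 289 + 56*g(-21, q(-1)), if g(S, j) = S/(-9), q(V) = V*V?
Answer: 1259/3 ≈ 419.67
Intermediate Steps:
q(V) = V²
g(S, j) = -S/9 (g(S, j) = S*(-⅑) = -S/9)
289 + 56*g(-21, q(-1)) = 289 + 56*(-⅑*(-21)) = 289 + 56*(7/3) = 289 + 392/3 = 1259/3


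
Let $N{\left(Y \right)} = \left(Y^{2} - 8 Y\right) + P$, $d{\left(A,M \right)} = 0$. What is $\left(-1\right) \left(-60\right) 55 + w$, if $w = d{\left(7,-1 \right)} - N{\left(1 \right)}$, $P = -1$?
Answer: $3308$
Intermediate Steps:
$N{\left(Y \right)} = -1 + Y^{2} - 8 Y$ ($N{\left(Y \right)} = \left(Y^{2} - 8 Y\right) - 1 = -1 + Y^{2} - 8 Y$)
$w = 8$ ($w = 0 - \left(-1 + 1^{2} - 8\right) = 0 - \left(-1 + 1 - 8\right) = 0 - -8 = 0 + 8 = 8$)
$\left(-1\right) \left(-60\right) 55 + w = \left(-1\right) \left(-60\right) 55 + 8 = 60 \cdot 55 + 8 = 3300 + 8 = 3308$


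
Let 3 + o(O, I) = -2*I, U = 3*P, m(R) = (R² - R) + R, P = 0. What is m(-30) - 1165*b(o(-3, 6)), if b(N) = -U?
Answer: 900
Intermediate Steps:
m(R) = R²
U = 0 (U = 3*0 = 0)
o(O, I) = -3 - 2*I
b(N) = 0 (b(N) = -1*0 = 0)
m(-30) - 1165*b(o(-3, 6)) = (-30)² - 1165*0 = 900 + 0 = 900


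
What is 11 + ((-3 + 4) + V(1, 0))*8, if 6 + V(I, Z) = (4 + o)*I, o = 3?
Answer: 27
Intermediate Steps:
V(I, Z) = -6 + 7*I (V(I, Z) = -6 + (4 + 3)*I = -6 + 7*I)
11 + ((-3 + 4) + V(1, 0))*8 = 11 + ((-3 + 4) + (-6 + 7*1))*8 = 11 + (1 + (-6 + 7))*8 = 11 + (1 + 1)*8 = 11 + 2*8 = 11 + 16 = 27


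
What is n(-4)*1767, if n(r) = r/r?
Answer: 1767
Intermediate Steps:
n(r) = 1
n(-4)*1767 = 1*1767 = 1767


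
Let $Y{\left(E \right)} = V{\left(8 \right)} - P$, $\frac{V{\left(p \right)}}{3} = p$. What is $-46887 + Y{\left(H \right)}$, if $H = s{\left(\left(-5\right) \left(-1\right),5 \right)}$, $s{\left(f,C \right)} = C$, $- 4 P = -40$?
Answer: $-46873$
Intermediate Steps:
$P = 10$ ($P = \left(- \frac{1}{4}\right) \left(-40\right) = 10$)
$V{\left(p \right)} = 3 p$
$H = 5$
$Y{\left(E \right)} = 14$ ($Y{\left(E \right)} = 3 \cdot 8 - 10 = 24 - 10 = 14$)
$-46887 + Y{\left(H \right)} = -46887 + 14 = -46873$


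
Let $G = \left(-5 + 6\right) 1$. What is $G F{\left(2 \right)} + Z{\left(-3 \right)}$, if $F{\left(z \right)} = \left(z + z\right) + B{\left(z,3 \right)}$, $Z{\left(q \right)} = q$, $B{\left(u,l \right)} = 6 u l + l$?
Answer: $40$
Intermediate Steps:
$B{\left(u,l \right)} = l + 6 l u$ ($B{\left(u,l \right)} = 6 l u + l = l + 6 l u$)
$F{\left(z \right)} = 3 + 20 z$ ($F{\left(z \right)} = \left(z + z\right) + 3 \left(1 + 6 z\right) = 2 z + \left(3 + 18 z\right) = 3 + 20 z$)
$G = 1$ ($G = 1 \cdot 1 = 1$)
$G F{\left(2 \right)} + Z{\left(-3 \right)} = 1 \left(3 + 20 \cdot 2\right) - 3 = 1 \left(3 + 40\right) - 3 = 1 \cdot 43 - 3 = 43 - 3 = 40$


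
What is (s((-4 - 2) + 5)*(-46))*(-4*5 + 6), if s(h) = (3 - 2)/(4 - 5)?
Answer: -644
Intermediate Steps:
s(h) = -1 (s(h) = 1/(-1) = 1*(-1) = -1)
(s((-4 - 2) + 5)*(-46))*(-4*5 + 6) = (-1*(-46))*(-4*5 + 6) = 46*(-20 + 6) = 46*(-14) = -644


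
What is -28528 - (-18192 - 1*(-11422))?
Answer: -21758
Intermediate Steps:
-28528 - (-18192 - 1*(-11422)) = -28528 - (-18192 + 11422) = -28528 - 1*(-6770) = -28528 + 6770 = -21758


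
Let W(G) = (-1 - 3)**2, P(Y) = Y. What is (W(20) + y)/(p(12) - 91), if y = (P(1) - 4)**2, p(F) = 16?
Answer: -1/3 ≈ -0.33333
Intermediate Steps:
W(G) = 16 (W(G) = (-4)**2 = 16)
y = 9 (y = (1 - 4)**2 = (-3)**2 = 9)
(W(20) + y)/(p(12) - 91) = (16 + 9)/(16 - 91) = 25/(-75) = 25*(-1/75) = -1/3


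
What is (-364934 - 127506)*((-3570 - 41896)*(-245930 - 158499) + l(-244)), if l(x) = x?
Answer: -9054872803854800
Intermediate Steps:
(-364934 - 127506)*((-3570 - 41896)*(-245930 - 158499) + l(-244)) = (-364934 - 127506)*((-3570 - 41896)*(-245930 - 158499) - 244) = -492440*(-45466*(-404429) - 244) = -492440*(18387768914 - 244) = -492440*18387768670 = -9054872803854800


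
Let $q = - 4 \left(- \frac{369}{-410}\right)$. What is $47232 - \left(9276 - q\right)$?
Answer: $\frac{189762}{5} \approx 37952.0$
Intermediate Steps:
$q = - \frac{18}{5}$ ($q = - 4 \left(\left(-369\right) \left(- \frac{1}{410}\right)\right) = \left(-4\right) \frac{9}{10} = - \frac{18}{5} \approx -3.6$)
$47232 - \left(9276 - q\right) = 47232 - \left(9276 - - \frac{18}{5}\right) = 47232 - \left(9276 + \frac{18}{5}\right) = 47232 - \frac{46398}{5} = \frac{189762}{5}$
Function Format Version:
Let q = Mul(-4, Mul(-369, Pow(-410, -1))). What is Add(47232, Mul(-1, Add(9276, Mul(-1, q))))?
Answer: Rational(189762, 5) ≈ 37952.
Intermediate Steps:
q = Rational(-18, 5) (q = Mul(-4, Mul(-369, Rational(-1, 410))) = Mul(-4, Rational(9, 10)) = Rational(-18, 5) ≈ -3.6000)
Add(47232, Mul(-1, Add(9276, Mul(-1, q)))) = Add(47232, Mul(-1, Add(9276, Mul(-1, Rational(-18, 5))))) = Add(47232, Mul(-1, Add(9276, Rational(18, 5)))) = Add(47232, Mul(-1, Rational(46398, 5))) = Add(47232, Rational(-46398, 5)) = Rational(189762, 5)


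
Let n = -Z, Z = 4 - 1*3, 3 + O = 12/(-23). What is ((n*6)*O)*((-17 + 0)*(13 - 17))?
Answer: 33048/23 ≈ 1436.9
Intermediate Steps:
O = -81/23 (O = -3 + 12/(-23) = -3 + 12*(-1/23) = -3 - 12/23 = -81/23 ≈ -3.5217)
Z = 1 (Z = 4 - 3 = 1)
n = -1 (n = -1*1 = -1)
((n*6)*O)*((-17 + 0)*(13 - 17)) = (-1*6*(-81/23))*((-17 + 0)*(13 - 17)) = (-6*(-81/23))*(-17*(-4)) = (486/23)*68 = 33048/23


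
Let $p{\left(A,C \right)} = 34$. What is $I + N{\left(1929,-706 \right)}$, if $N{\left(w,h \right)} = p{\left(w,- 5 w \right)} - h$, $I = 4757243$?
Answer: $4757983$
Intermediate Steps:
$N{\left(w,h \right)} = 34 - h$
$I + N{\left(1929,-706 \right)} = 4757243 + \left(34 - -706\right) = 4757243 + \left(34 + 706\right) = 4757243 + 740 = 4757983$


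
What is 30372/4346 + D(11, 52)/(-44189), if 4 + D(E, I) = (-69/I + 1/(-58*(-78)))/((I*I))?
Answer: 4104521008812181/587317833020256 ≈ 6.9886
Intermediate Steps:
D(E, I) = -4 + (1/4524 - 69/I)/I² (D(E, I) = -4 + (-69/I + 1/(-58*(-78)))/((I*I)) = -4 + (-69/I - 1/58*(-1/78))/(I²) = -4 + (-69/I + 1/4524)/I² = -4 + (1/4524 - 69/I)/I²)
30372/4346 + D(11, 52)/(-44189) = 30372/4346 + ((1/4524)*(-312156 + 52 - 18096*52³)/52³)/(-44189) = 30372*(1/4346) + ((1/4524)*(1/140608)*(-312156 + 52 - 18096*140608))*(-1/44189) = 15186/2173 + ((1/4524)*(1/140608)*(-312156 + 52 - 2544442368))*(-1/44189) = 15186/2173 + ((1/4524)*(1/140608)*(-2544754472))*(-1/44189) = 15186/2173 - 24468793/6116448*(-1/44189) = 15186/2173 + 24468793/270279720672 = 4104521008812181/587317833020256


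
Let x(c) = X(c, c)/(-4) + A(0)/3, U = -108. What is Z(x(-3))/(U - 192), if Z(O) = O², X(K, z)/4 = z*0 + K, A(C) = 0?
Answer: -3/100 ≈ -0.030000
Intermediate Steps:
X(K, z) = 4*K (X(K, z) = 4*(z*0 + K) = 4*(0 + K) = 4*K)
x(c) = -c (x(c) = (4*c)/(-4) + 0/3 = (4*c)*(-¼) + 0*(⅓) = -c + 0 = -c)
Z(x(-3))/(U - 192) = (-1*(-3))²/(-108 - 192) = 3²/(-300) = 9*(-1/300) = -3/100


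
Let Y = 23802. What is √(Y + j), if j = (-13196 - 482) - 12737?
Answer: I*√2613 ≈ 51.117*I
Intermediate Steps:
j = -26415 (j = -13678 - 12737 = -26415)
√(Y + j) = √(23802 - 26415) = √(-2613) = I*√2613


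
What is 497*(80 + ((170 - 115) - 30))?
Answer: 52185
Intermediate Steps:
497*(80 + ((170 - 115) - 30)) = 497*(80 + (55 - 30)) = 497*(80 + 25) = 497*105 = 52185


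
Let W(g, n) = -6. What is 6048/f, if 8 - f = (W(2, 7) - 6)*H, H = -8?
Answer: -756/11 ≈ -68.727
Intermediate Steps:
f = -88 (f = 8 - (-6 - 6)*(-8) = 8 - (-12)*(-8) = 8 - 1*96 = 8 - 96 = -88)
6048/f = 6048/(-88) = 6048*(-1/88) = -756/11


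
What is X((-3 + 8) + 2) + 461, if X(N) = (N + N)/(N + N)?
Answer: 462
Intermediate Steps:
X(N) = 1 (X(N) = (2*N)/((2*N)) = (2*N)*(1/(2*N)) = 1)
X((-3 + 8) + 2) + 461 = 1 + 461 = 462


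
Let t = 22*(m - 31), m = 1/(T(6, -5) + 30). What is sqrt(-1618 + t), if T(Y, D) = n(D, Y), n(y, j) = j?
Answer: I*sqrt(82778)/6 ≈ 47.952*I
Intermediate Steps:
T(Y, D) = Y
m = 1/36 (m = 1/(6 + 30) = 1/36 ≈ 0.027778)
t = -12265/18 (t = 22*(1/36 - 31) = 22*(-1115/36) = -12265/18 ≈ -681.39)
sqrt(-1618 + t) = sqrt(-1618 - 12265/18) = sqrt(-41389/18) = I*sqrt(82778)/6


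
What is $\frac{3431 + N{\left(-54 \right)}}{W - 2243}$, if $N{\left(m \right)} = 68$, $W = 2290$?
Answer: $\frac{3499}{47} \approx 74.447$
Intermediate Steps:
$\frac{3431 + N{\left(-54 \right)}}{W - 2243} = \frac{3431 + 68}{2290 - 2243} = \frac{3499}{47}$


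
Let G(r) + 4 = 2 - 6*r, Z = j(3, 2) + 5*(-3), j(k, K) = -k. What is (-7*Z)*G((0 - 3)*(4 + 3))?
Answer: 15624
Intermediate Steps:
Z = -18 (Z = -1*3 + 5*(-3) = -3 - 15 = -18)
G(r) = -2 - 6*r (G(r) = -4 + (2 - 6*r) = -2 - 6*r)
(-7*Z)*G((0 - 3)*(4 + 3)) = (-7*(-18))*(-2 - 6*(0 - 3)*(4 + 3)) = 126*(-2 - (-18)*7) = 126*(-2 - 6*(-21)) = 126*(-2 + 126) = 126*124 = 15624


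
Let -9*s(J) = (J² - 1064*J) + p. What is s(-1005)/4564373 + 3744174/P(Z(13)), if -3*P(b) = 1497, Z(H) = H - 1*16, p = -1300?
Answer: -153809297360573/20498599143 ≈ -7503.4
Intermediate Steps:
Z(H) = -16 + H (Z(H) = H - 16 = -16 + H)
s(J) = 1300/9 - J²/9 + 1064*J/9 (s(J) = -((J² - 1064*J) - 1300)/9 = -(-1300 + J² - 1064*J)/9 = 1300/9 - J²/9 + 1064*J/9)
P(b) = -499 (P(b) = -⅓*1497 = -499)
s(-1005)/4564373 + 3744174/P(Z(13)) = (1300/9 - ⅑*(-1005)² + (1064/9)*(-1005))/4564373 + 3744174/(-499) = (1300/9 - ⅑*1010025 - 356440/3)*(1/4564373) + 3744174*(-1/499) = (1300/9 - 112225 - 356440/3)*(1/4564373) - 3744174/499 = -2078045/9*1/4564373 - 3744174/499 = -2078045/41079357 - 3744174/499 = -153809297360573/20498599143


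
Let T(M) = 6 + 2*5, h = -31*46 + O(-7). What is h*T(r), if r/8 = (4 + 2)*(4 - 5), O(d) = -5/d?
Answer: -159632/7 ≈ -22805.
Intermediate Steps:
h = -9977/7 (h = -31*46 - 5/(-7) = -1426 - 5*(-⅐) = -1426 + 5/7 = -9977/7 ≈ -1425.3)
r = -48 (r = 8*((4 + 2)*(4 - 5)) = 8*(6*(-1)) = 8*(-6) = -48)
T(M) = 16 (T(M) = 6 + 10 = 16)
h*T(r) = -9977/7*16 = -159632/7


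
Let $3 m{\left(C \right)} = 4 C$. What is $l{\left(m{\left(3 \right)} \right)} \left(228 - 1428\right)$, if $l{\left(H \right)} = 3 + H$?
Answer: $-8400$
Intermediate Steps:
$m{\left(C \right)} = \frac{4 C}{3}$
$l{\left(m{\left(3 \right)} \right)} \left(228 - 1428\right) = \left(3 + \frac{4}{3} \cdot 3\right) \left(228 - 1428\right) = \left(3 + 4\right) \left(-1200\right) = 7 \left(-1200\right) = -8400$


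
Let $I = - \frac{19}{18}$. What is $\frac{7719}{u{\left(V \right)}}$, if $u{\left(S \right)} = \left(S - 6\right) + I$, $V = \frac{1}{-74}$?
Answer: $- \frac{2570427}{2354} \approx -1091.9$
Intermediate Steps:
$I = - \frac{19}{18}$ ($I = \left(-19\right) \frac{1}{18} = - \frac{19}{18} \approx -1.0556$)
$V = - \frac{1}{74} \approx -0.013514$
$u{\left(S \right)} = - \frac{127}{18} + S$ ($u{\left(S \right)} = \left(S - 6\right) - \frac{19}{18} = \left(-6 + S\right) - \frac{19}{18} = - \frac{127}{18} + S$)
$\frac{7719}{u{\left(V \right)}} = \frac{7719}{- \frac{127}{18} - \frac{1}{74}} = \frac{7719}{- \frac{2354}{333}} = 7719 \left(- \frac{333}{2354}\right) = - \frac{2570427}{2354}$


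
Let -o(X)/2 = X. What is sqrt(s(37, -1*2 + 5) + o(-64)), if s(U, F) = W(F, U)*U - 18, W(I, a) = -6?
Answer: 4*I*sqrt(7) ≈ 10.583*I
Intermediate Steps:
o(X) = -2*X
s(U, F) = -18 - 6*U (s(U, F) = -6*U - 18 = -18 - 6*U)
sqrt(s(37, -1*2 + 5) + o(-64)) = sqrt((-18 - 6*37) - 2*(-64)) = sqrt((-18 - 222) + 128) = sqrt(-240 + 128) = sqrt(-112) = 4*I*sqrt(7)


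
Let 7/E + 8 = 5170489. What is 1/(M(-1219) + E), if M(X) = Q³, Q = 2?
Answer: 5170481/41363855 ≈ 0.12500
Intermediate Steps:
E = 7/5170481 (E = 7/(-8 + 5170489) = 7/5170481 ≈ 1.3538e-6)
M(X) = 8 (M(X) = 2³ = 8)
1/(M(-1219) + E) = 1/(8 + 7/5170481) = 1/(41363855/5170481) = 5170481/41363855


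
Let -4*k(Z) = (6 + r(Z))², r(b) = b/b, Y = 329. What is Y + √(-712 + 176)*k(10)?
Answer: 329 - 49*I*√134/2 ≈ 329.0 - 283.61*I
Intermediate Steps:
r(b) = 1
k(Z) = -49/4 (k(Z) = -(6 + 1)²/4 = -¼*7² = -¼*49 = -49/4)
Y + √(-712 + 176)*k(10) = 329 + √(-712 + 176)*(-49/4) = 329 + √(-536)*(-49/4) = 329 + (2*I*√134)*(-49/4) = 329 - 49*I*√134/2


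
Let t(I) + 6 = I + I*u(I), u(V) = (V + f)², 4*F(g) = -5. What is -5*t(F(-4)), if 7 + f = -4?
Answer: 62345/64 ≈ 974.14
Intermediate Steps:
f = -11 (f = -7 - 4 = -11)
F(g) = -5/4 (F(g) = (¼)*(-5) = -5/4)
u(V) = (-11 + V)² (u(V) = (V - 11)² = (-11 + V)²)
t(I) = -6 + I + I*(-11 + I)² (t(I) = -6 + (I + I*(-11 + I)²) = -6 + I + I*(-11 + I)²)
-5*t(F(-4)) = -5*(-6 - 5/4 - 5*(-11 - 5/4)²/4) = -5*(-6 - 5/4 - 5*(-49/4)²/4) = -5*(-6 - 5/4 - 5/4*2401/16) = -5*(-6 - 5/4 - 12005/64) = -5*(-12469/64) = 62345/64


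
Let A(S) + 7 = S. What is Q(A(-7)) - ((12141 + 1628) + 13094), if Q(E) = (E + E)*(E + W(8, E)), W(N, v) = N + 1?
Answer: -26723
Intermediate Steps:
A(S) = -7 + S
W(N, v) = 1 + N
Q(E) = 2*E*(9 + E) (Q(E) = (E + E)*(E + (1 + 8)) = (2*E)*(E + 9) = (2*E)*(9 + E) = 2*E*(9 + E))
Q(A(-7)) - ((12141 + 1628) + 13094) = 2*(-7 - 7)*(9 + (-7 - 7)) - ((12141 + 1628) + 13094) = 2*(-14)*(9 - 14) - (13769 + 13094) = 2*(-14)*(-5) - 1*26863 = 140 - 26863 = -26723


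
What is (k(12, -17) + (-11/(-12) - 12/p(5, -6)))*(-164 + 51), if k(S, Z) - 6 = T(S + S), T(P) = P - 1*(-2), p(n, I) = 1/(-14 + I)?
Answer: -370075/12 ≈ -30840.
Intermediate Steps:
T(P) = 2 + P (T(P) = P + 2 = 2 + P)
k(S, Z) = 8 + 2*S (k(S, Z) = 6 + (2 + (S + S)) = 6 + (2 + 2*S) = 8 + 2*S)
(k(12, -17) + (-11/(-12) - 12/p(5, -6)))*(-164 + 51) = ((8 + 2*12) + (-11/(-12) - 12/(1/(-14 - 6))))*(-164 + 51) = ((8 + 24) + (-11*(-1/12) - 12/(1/(-20))))*(-113) = (32 + (11/12 - 12/(-1/20)))*(-113) = (32 + (11/12 - 12*(-20)))*(-113) = (32 + (11/12 + 240))*(-113) = (32 + 2891/12)*(-113) = (3275/12)*(-113) = -370075/12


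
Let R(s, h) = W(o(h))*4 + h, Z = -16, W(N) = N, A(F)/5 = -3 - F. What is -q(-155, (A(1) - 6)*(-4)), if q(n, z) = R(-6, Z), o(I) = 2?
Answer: 8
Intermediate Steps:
A(F) = -15 - 5*F (A(F) = 5*(-3 - F) = -15 - 5*F)
R(s, h) = 8 + h (R(s, h) = 2*4 + h = 8 + h)
q(n, z) = -8 (q(n, z) = 8 - 16 = -8)
-q(-155, (A(1) - 6)*(-4)) = -1*(-8) = 8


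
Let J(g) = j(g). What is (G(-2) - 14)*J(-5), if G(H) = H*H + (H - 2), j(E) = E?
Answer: 70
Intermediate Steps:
J(g) = g
G(H) = -2 + H + H² (G(H) = H² + (-2 + H) = -2 + H + H²)
(G(-2) - 14)*J(-5) = ((-2 - 2 + (-2)²) - 14)*(-5) = ((-2 - 2 + 4) - 14)*(-5) = (0 - 14)*(-5) = -14*(-5) = 70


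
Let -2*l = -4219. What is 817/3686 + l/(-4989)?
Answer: -97358/483933 ≈ -0.20118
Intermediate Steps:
l = 4219/2 (l = -1/2*(-4219) = 4219/2 ≈ 2109.5)
817/3686 + l/(-4989) = 817/3686 + (4219/2)/(-4989) = 817*(1/3686) + (4219/2)*(-1/4989) = 43/194 - 4219/9978 = -97358/483933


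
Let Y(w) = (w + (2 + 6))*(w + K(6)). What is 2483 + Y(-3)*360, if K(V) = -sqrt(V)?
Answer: -2917 - 1800*sqrt(6) ≈ -7326.1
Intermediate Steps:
Y(w) = (8 + w)*(w - sqrt(6)) (Y(w) = (w + (2 + 6))*(w - sqrt(6)) = (w + 8)*(w - sqrt(6)) = (8 + w)*(w - sqrt(6)))
2483 + Y(-3)*360 = 2483 + ((-3)**2 - 8*sqrt(6) + 8*(-3) - 1*(-3)*sqrt(6))*360 = 2483 + (9 - 8*sqrt(6) - 24 + 3*sqrt(6))*360 = 2483 + (-15 - 5*sqrt(6))*360 = 2483 + (-5400 - 1800*sqrt(6)) = -2917 - 1800*sqrt(6)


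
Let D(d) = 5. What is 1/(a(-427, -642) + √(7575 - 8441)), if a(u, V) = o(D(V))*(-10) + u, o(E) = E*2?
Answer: -527/278595 - I*√866/278595 ≈ -0.0018916 - 0.00010563*I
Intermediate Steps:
o(E) = 2*E
a(u, V) = -100 + u (a(u, V) = (2*5)*(-10) + u = 10*(-10) + u = -100 + u)
1/(a(-427, -642) + √(7575 - 8441)) = 1/((-100 - 427) + √(7575 - 8441)) = 1/(-527 + √(-866)) = 1/(-527 + I*√866)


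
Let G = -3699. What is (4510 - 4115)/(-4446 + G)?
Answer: -79/1629 ≈ -0.048496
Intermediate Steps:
(4510 - 4115)/(-4446 + G) = (4510 - 4115)/(-4446 - 3699) = 395/(-8145) = 395*(-1/8145) = -79/1629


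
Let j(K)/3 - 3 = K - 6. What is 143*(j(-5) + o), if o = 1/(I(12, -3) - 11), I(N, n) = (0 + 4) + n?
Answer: -34463/10 ≈ -3446.3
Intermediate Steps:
I(N, n) = 4 + n
j(K) = -9 + 3*K (j(K) = 9 + 3*(K - 6) = 9 + 3*(-6 + K) = 9 + (-18 + 3*K) = -9 + 3*K)
o = -⅒ (o = 1/((4 - 3) - 11) = 1/(1 - 11) = 1/(-10) = -⅒ ≈ -0.10000)
143*(j(-5) + o) = 143*((-9 + 3*(-5)) - ⅒) = 143*((-9 - 15) - ⅒) = 143*(-24 - ⅒) = 143*(-241/10) = -34463/10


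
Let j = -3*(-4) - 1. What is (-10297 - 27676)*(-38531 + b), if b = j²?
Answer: 1458542930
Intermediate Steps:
j = 11 (j = 12 - 1 = 11)
b = 121 (b = 11² = 121)
(-10297 - 27676)*(-38531 + b) = (-10297 - 27676)*(-38531 + 121) = -37973*(-38410) = 1458542930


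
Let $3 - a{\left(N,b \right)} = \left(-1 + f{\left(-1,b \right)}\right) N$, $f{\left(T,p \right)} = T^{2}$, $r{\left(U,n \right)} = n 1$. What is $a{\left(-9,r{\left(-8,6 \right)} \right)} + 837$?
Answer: $840$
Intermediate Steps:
$r{\left(U,n \right)} = n$
$a{\left(N,b \right)} = 3$ ($a{\left(N,b \right)} = 3 - \left(-1 + \left(-1\right)^{2}\right) N = 3 - \left(-1 + 1\right) N = 3 - 0 N = 3 - 0 = 3 + 0 = 3$)
$a{\left(-9,r{\left(-8,6 \right)} \right)} + 837 = 3 + 837 = 840$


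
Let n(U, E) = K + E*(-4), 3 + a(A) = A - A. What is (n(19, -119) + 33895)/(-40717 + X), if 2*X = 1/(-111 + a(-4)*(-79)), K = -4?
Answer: -8660484/10260683 ≈ -0.84405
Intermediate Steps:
a(A) = -3 (a(A) = -3 + (A - A) = -3 + 0 = -3)
X = 1/252 (X = 1/(2*(-111 - 3*(-79))) = 1/(2*(-111 + 237)) = (½)/126 = (½)*(1/126) = 1/252 ≈ 0.0039683)
n(U, E) = -4 - 4*E (n(U, E) = -4 + E*(-4) = -4 - 4*E)
(n(19, -119) + 33895)/(-40717 + X) = ((-4 - 4*(-119)) + 33895)/(-40717 + 1/252) = ((-4 + 476) + 33895)/(-10260683/252) = (472 + 33895)*(-252/10260683) = 34367*(-252/10260683) = -8660484/10260683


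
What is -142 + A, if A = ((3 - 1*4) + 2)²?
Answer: -141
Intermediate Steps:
A = 1 (A = ((3 - 4) + 2)² = (-1 + 2)² = 1² = 1)
-142 + A = -142 + 1 = -141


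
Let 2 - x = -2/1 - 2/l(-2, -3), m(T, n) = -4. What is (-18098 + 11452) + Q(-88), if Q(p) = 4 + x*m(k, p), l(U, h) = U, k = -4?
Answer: -6654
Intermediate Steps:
x = 3 (x = 2 - (-2/1 - 2/(-2)) = 2 - (-2*1 - 2*(-1/2)) = 2 - (-2 + 1) = 2 - 1*(-1) = 2 + 1 = 3)
Q(p) = -8 (Q(p) = 4 + 3*(-4) = 4 - 12 = -8)
(-18098 + 11452) + Q(-88) = (-18098 + 11452) - 8 = -6646 - 8 = -6654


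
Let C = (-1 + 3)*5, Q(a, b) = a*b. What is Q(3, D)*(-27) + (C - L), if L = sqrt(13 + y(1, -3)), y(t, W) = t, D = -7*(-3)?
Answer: -1691 - sqrt(14) ≈ -1694.7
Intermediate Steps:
D = 21
L = sqrt(14) (L = sqrt(13 + 1) = sqrt(14) ≈ 3.7417)
C = 10 (C = 2*5 = 10)
Q(3, D)*(-27) + (C - L) = (3*21)*(-27) + (10 - sqrt(14)) = 63*(-27) + (10 - sqrt(14)) = -1701 + (10 - sqrt(14)) = -1691 - sqrt(14)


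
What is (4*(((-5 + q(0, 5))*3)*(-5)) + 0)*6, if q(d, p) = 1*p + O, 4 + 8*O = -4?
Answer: 360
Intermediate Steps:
O = -1 (O = -1/2 + (1/8)*(-4) = -1/2 - 1/2 = -1)
q(d, p) = -1 + p (q(d, p) = 1*p - 1 = p - 1 = -1 + p)
(4*(((-5 + q(0, 5))*3)*(-5)) + 0)*6 = (4*(((-5 + (-1 + 5))*3)*(-5)) + 0)*6 = (4*(((-5 + 4)*3)*(-5)) + 0)*6 = (4*(-1*3*(-5)) + 0)*6 = (4*(-3*(-5)) + 0)*6 = (4*15 + 0)*6 = (60 + 0)*6 = 60*6 = 360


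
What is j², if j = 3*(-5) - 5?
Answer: 400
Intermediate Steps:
j = -20 (j = -15 - 5 = -20)
j² = (-20)² = 400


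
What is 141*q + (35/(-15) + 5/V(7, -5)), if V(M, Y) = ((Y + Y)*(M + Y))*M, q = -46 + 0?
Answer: -545023/84 ≈ -6488.4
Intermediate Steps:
q = -46
V(M, Y) = 2*M*Y*(M + Y) (V(M, Y) = ((2*Y)*(M + Y))*M = (2*Y*(M + Y))*M = 2*M*Y*(M + Y))
141*q + (35/(-15) + 5/V(7, -5)) = 141*(-46) + (35/(-15) + 5/((2*7*(-5)*(7 - 5)))) = -6486 + (35*(-1/15) + 5/((2*7*(-5)*2))) = -6486 + (-7/3 + 5/(-140)) = -6486 + (-7/3 + 5*(-1/140)) = -6486 + (-7/3 - 1/28) = -6486 - 199/84 = -545023/84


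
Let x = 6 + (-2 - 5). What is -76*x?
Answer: 76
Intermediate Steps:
x = -1 (x = 6 - 7 = -1)
-76*x = -76*(-1) = 76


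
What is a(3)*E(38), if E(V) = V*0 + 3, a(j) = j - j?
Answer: 0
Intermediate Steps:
a(j) = 0
E(V) = 3 (E(V) = 0 + 3 = 3)
a(3)*E(38) = 0*3 = 0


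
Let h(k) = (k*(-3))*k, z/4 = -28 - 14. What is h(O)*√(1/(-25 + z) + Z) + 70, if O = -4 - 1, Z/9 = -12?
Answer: 70 - 75*I*√4023085/193 ≈ 70.0 - 779.44*I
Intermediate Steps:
z = -168 (z = 4*(-28 - 14) = 4*(-42) = -168)
Z = -108 (Z = 9*(-12) = -108)
O = -5
h(k) = -3*k² (h(k) = (-3*k)*k = -3*k²)
h(O)*√(1/(-25 + z) + Z) + 70 = (-3*(-5)²)*√(1/(-25 - 168) - 108) + 70 = (-3*25)*√(1/(-193) - 108) + 70 = -75*√(-1/193 - 108) + 70 = -75*I*√4023085/193 + 70 = 70 - 75*I*√4023085/193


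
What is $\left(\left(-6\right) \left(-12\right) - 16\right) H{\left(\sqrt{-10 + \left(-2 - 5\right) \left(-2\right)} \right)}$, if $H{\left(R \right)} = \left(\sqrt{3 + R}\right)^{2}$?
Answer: $280$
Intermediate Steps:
$H{\left(R \right)} = 3 + R$
$\left(\left(-6\right) \left(-12\right) - 16\right) H{\left(\sqrt{-10 + \left(-2 - 5\right) \left(-2\right)} \right)} = \left(\left(-6\right) \left(-12\right) - 16\right) \left(3 + \sqrt{-10 + \left(-2 - 5\right) \left(-2\right)}\right) = \left(72 - 16\right) \left(3 + \sqrt{-10 - -14}\right) = 56 \left(3 + \sqrt{-10 + 14}\right) = 56 \left(3 + \sqrt{4}\right) = 56 \left(3 + 2\right) = 56 \cdot 5 = 280$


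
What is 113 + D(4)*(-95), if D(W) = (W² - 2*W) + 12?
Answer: -1787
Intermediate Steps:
D(W) = 12 + W² - 2*W
113 + D(4)*(-95) = 113 + (12 + 4² - 2*4)*(-95) = 113 + (12 + 16 - 8)*(-95) = 113 + 20*(-95) = 113 - 1900 = -1787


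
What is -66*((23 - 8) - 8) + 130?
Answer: -332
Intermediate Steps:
-66*((23 - 8) - 8) + 130 = -66*(15 - 8) + 130 = -66*7 + 130 = -462 + 130 = -332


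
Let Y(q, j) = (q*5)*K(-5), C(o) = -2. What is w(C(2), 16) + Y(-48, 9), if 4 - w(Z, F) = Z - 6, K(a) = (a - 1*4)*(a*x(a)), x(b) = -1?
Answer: 10812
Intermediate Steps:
K(a) = -a*(-4 + a) (K(a) = (a - 1*4)*(a*(-1)) = (a - 4)*(-a) = (-4 + a)*(-a) = -a*(-4 + a))
w(Z, F) = 10 - Z (w(Z, F) = 4 - (Z - 6) = 4 - (-6 + Z) = 4 + (6 - Z) = 10 - Z)
Y(q, j) = -225*q (Y(q, j) = (q*5)*(-5*(4 - 1*(-5))) = (5*q)*(-5*(4 + 5)) = (5*q)*(-5*9) = (5*q)*(-45) = -225*q)
w(C(2), 16) + Y(-48, 9) = (10 - 1*(-2)) - 225*(-48) = (10 + 2) + 10800 = 12 + 10800 = 10812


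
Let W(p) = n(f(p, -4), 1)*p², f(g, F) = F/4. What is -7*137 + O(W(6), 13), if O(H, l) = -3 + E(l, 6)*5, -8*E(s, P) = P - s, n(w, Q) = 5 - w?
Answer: -7661/8 ≈ -957.63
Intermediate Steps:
f(g, F) = F/4 (f(g, F) = F*(¼) = F/4)
E(s, P) = -P/8 + s/8 (E(s, P) = -(P - s)/8 = -P/8 + s/8)
W(p) = 6*p² (W(p) = (5 - (-4)/4)*p² = (5 - 1*(-1))*p² = (5 + 1)*p² = 6*p²)
O(H, l) = -27/4 + 5*l/8 (O(H, l) = -3 + (-⅛*6 + l/8)*5 = -3 + (-¾ + l/8)*5 = -3 + (-15/4 + 5*l/8) = -27/4 + 5*l/8)
-7*137 + O(W(6), 13) = -7*137 + (-27/4 + (5/8)*13) = -959 + (-27/4 + 65/8) = -959 + 11/8 = -7661/8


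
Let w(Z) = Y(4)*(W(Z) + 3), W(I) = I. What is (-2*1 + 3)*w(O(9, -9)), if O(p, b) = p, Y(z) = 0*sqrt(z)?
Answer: 0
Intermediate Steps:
Y(z) = 0
w(Z) = 0 (w(Z) = 0*(Z + 3) = 0*(3 + Z) = 0)
(-2*1 + 3)*w(O(9, -9)) = (-2*1 + 3)*0 = (-2 + 3)*0 = 1*0 = 0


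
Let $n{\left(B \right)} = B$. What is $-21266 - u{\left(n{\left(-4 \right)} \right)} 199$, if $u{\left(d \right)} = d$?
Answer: $-20470$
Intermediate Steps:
$-21266 - u{\left(n{\left(-4 \right)} \right)} 199 = -21266 - \left(-4\right) 199 = -21266 - -796 = -21266 + 796 = -20470$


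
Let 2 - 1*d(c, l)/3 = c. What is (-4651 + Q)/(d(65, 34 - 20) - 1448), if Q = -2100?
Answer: 6751/1637 ≈ 4.1240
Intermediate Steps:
d(c, l) = 6 - 3*c
(-4651 + Q)/(d(65, 34 - 20) - 1448) = (-4651 - 2100)/((6 - 3*65) - 1448) = -6751/((6 - 195) - 1448) = -6751/(-189 - 1448) = -6751/(-1637) = -6751*(-1/1637) = 6751/1637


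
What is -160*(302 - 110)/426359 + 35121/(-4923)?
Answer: -5041796333/699655119 ≈ -7.2061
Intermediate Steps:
-160*(302 - 110)/426359 + 35121/(-4923) = -160*192*(1/426359) + 35121*(-1/4923) = -30720*1/426359 - 11707/1641 = -30720/426359 - 11707/1641 = -5041796333/699655119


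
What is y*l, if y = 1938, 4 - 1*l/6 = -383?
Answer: 4500036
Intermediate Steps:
l = 2322 (l = 24 - 6*(-383) = 24 + 2298 = 2322)
y*l = 1938*2322 = 4500036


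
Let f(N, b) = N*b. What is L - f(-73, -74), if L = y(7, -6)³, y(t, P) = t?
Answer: -5059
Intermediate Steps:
L = 343 (L = 7³ = 343)
L - f(-73, -74) = 343 - (-73)*(-74) = 343 - 1*5402 = 343 - 5402 = -5059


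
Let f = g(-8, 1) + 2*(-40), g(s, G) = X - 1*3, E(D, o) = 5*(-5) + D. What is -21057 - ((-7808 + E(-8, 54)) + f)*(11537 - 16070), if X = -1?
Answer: -35945082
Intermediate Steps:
E(D, o) = -25 + D
g(s, G) = -4 (g(s, G) = -1 - 1*3 = -1 - 3 = -4)
f = -84 (f = -4 + 2*(-40) = -4 - 80 = -84)
-21057 - ((-7808 + E(-8, 54)) + f)*(11537 - 16070) = -21057 - ((-7808 + (-25 - 8)) - 84)*(11537 - 16070) = -21057 - ((-7808 - 33) - 84)*(-4533) = -21057 - (-7841 - 84)*(-4533) = -21057 - (-7925)*(-4533) = -21057 - 1*35924025 = -21057 - 35924025 = -35945082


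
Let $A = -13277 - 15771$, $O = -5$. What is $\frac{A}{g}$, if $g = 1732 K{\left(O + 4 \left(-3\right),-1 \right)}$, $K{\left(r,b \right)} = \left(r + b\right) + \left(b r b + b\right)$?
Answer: $\frac{3631}{7794} \approx 0.46587$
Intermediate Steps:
$K{\left(r,b \right)} = r + 2 b + r b^{2}$ ($K{\left(r,b \right)} = \left(b + r\right) + \left(r b^{2} + b\right) = \left(b + r\right) + \left(b + r b^{2}\right) = r + 2 b + r b^{2}$)
$g = -62352$ ($g = 1732 \left(\left(-5 + 4 \left(-3\right)\right) + 2 \left(-1\right) + \left(-5 + 4 \left(-3\right)\right) \left(-1\right)^{2}\right) = 1732 \left(\left(-5 - 12\right) - 2 + \left(-5 - 12\right) 1\right) = 1732 \left(-17 - 2 - 17\right) = 1732 \left(-36\right) = -62352$)
$A = -29048$ ($A = -13277 - 15771 = -29048$)
$\frac{A}{g} = - \frac{29048}{-62352} = \left(-29048\right) \left(- \frac{1}{62352}\right) = \frac{3631}{7794}$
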